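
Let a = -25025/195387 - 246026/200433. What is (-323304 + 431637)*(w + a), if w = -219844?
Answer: -103633567174077194007/4351333619 ≈ -2.3817e+10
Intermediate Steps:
a = -5898457543/4351333619 (a = -25025*1/195387 - 246026*1/200433 = -25025/195387 - 246026/200433 = -5898457543/4351333619 ≈ -1.3556)
(-323304 + 431637)*(w + a) = (-323304 + 431637)*(-219844 - 5898457543/4351333619) = 108333*(-956620486592979/4351333619) = -103633567174077194007/4351333619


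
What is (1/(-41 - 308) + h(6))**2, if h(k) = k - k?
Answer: 1/121801 ≈ 8.2101e-6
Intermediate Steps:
h(k) = 0
(1/(-41 - 308) + h(6))**2 = (1/(-41 - 308) + 0)**2 = (1/(-349) + 0)**2 = (-1/349 + 0)**2 = (-1/349)**2 = 1/121801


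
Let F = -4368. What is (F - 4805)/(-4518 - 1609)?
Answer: 9173/6127 ≈ 1.4971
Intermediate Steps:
(F - 4805)/(-4518 - 1609) = (-4368 - 4805)/(-4518 - 1609) = -9173/(-6127) = -9173*(-1/6127) = 9173/6127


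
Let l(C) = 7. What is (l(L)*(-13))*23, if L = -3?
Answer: -2093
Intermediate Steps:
(l(L)*(-13))*23 = (7*(-13))*23 = -91*23 = -2093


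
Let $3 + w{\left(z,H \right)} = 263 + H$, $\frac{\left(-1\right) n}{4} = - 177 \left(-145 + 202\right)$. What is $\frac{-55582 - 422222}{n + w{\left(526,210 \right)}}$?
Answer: $- \frac{238902}{20413} \approx -11.703$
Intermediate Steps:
$n = 40356$ ($n = - 4 \left(- 177 \left(-145 + 202\right)\right) = - 4 \left(\left(-177\right) 57\right) = \left(-4\right) \left(-10089\right) = 40356$)
$w{\left(z,H \right)} = 260 + H$ ($w{\left(z,H \right)} = -3 + \left(263 + H\right) = 260 + H$)
$\frac{-55582 - 422222}{n + w{\left(526,210 \right)}} = \frac{-55582 - 422222}{40356 + \left(260 + 210\right)} = - \frac{477804}{40356 + 470} = - \frac{477804}{40826} = \left(-477804\right) \frac{1}{40826} = - \frac{238902}{20413}$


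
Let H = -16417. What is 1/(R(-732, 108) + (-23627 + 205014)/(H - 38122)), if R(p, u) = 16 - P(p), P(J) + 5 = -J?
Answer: -54539/38958616 ≈ -0.0013999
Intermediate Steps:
P(J) = -5 - J
R(p, u) = 21 + p (R(p, u) = 16 - (-5 - p) = 16 + (5 + p) = 21 + p)
1/(R(-732, 108) + (-23627 + 205014)/(H - 38122)) = 1/((21 - 732) + (-23627 + 205014)/(-16417 - 38122)) = 1/(-711 + 181387/(-54539)) = 1/(-711 + 181387*(-1/54539)) = 1/(-711 - 181387/54539) = 1/(-38958616/54539) = -54539/38958616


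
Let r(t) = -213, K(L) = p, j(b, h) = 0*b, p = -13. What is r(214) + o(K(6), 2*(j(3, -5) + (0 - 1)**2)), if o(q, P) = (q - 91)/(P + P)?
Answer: -239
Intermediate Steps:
j(b, h) = 0
K(L) = -13
o(q, P) = (-91 + q)/(2*P) (o(q, P) = (-91 + q)/((2*P)) = (-91 + q)*(1/(2*P)) = (-91 + q)/(2*P))
r(214) + o(K(6), 2*(j(3, -5) + (0 - 1)**2)) = -213 + (-91 - 13)/(2*((2*(0 + (0 - 1)**2)))) = -213 + (1/2)*(-104)/(2*(0 + (-1)**2)) = -213 + (1/2)*(-104)/(2*(0 + 1)) = -213 + (1/2)*(-104)/(2*1) = -213 + (1/2)*(-104)/2 = -213 + (1/2)*(1/2)*(-104) = -213 - 26 = -239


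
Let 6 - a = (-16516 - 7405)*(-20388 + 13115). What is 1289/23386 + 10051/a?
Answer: 224021850717/4068636107822 ≈ 0.055061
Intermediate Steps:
a = -173977427 (a = 6 - (-16516 - 7405)*(-20388 + 13115) = 6 - (-23921)*(-7273) = 6 - 1*173977433 = 6 - 173977433 = -173977427)
1289/23386 + 10051/a = 1289/23386 + 10051/(-173977427) = 1289*(1/23386) + 10051*(-1/173977427) = 1289/23386 - 10051/173977427 = 224021850717/4068636107822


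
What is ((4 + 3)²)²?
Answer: 2401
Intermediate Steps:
((4 + 3)²)² = (7²)² = 49² = 2401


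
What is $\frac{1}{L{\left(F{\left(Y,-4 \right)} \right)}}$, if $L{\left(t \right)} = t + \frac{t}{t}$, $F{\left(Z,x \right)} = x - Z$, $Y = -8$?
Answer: $\frac{1}{5} \approx 0.2$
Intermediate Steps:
$L{\left(t \right)} = 1 + t$ ($L{\left(t \right)} = t + 1 = 1 + t$)
$\frac{1}{L{\left(F{\left(Y,-4 \right)} \right)}} = \frac{1}{1 - -4} = \frac{1}{1 + \left(-4 + 8\right)} = \frac{1}{1 + 4} = \frac{1}{5}$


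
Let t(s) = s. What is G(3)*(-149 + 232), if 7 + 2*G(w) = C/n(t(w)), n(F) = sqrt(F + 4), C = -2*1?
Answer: -581/2 - 83*sqrt(7)/7 ≈ -321.87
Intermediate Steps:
C = -2
n(F) = sqrt(4 + F)
G(w) = -7/2 - 1/sqrt(4 + w) (G(w) = -7/2 + (-2/sqrt(4 + w))/2 = -7/2 - 1/sqrt(4 + w))
G(3)*(-149 + 232) = (-7/2 - 1/sqrt(4 + 3))*(-149 + 232) = (-7/2 - 1/sqrt(7))*83 = (-7/2 - sqrt(7)/7)*83 = -581/2 - 83*sqrt(7)/7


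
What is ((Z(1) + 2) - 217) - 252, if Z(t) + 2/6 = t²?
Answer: -1399/3 ≈ -466.33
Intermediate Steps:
Z(t) = -⅓ + t²
((Z(1) + 2) - 217) - 252 = (((-⅓ + 1²) + 2) - 217) - 252 = (((-⅓ + 1) + 2) - 217) - 252 = ((⅔ + 2) - 217) - 252 = (8/3 - 217) - 252 = -643/3 - 252 = -1399/3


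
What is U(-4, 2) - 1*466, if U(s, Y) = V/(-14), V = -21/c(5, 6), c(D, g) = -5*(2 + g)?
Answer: -37283/80 ≈ -466.04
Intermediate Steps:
c(D, g) = -10 - 5*g
V = 21/40 (V = -21/(-10 - 5*6) = -21/(-10 - 30) = -21/(-40) = -21*(-1/40) = 21/40 ≈ 0.52500)
U(s, Y) = -3/80 (U(s, Y) = (21/40)/(-14) = (21/40)*(-1/14) = -3/80)
U(-4, 2) - 1*466 = -3/80 - 1*466 = -3/80 - 466 = -37283/80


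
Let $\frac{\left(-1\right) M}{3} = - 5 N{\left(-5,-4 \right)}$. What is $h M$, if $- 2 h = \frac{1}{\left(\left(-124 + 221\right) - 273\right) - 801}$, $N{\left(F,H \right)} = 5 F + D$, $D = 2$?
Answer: $- \frac{345}{1954} \approx -0.17656$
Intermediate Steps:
$N{\left(F,H \right)} = 2 + 5 F$ ($N{\left(F,H \right)} = 5 F + 2 = 2 + 5 F$)
$M = -345$ ($M = - 3 \left(- 5 \left(2 + 5 \left(-5\right)\right)\right) = - 3 \left(- 5 \left(2 - 25\right)\right) = - 3 \left(\left(-5\right) \left(-23\right)\right) = \left(-3\right) 115 = -345$)
$h = \frac{1}{1954}$ ($h = - \frac{1}{2 \left(\left(\left(-124 + 221\right) - 273\right) - 801\right)} = - \frac{1}{2 \left(\left(97 - 273\right) - 801\right)} = - \frac{1}{2 \left(-176 - 801\right)} = - \frac{1}{2 \left(-977\right)} = \left(- \frac{1}{2}\right) \left(- \frac{1}{977}\right) = \frac{1}{1954} \approx 0.00051177$)
$h M = \frac{1}{1954} \left(-345\right) = - \frac{345}{1954}$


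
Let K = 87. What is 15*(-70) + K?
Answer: -963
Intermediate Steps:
15*(-70) + K = 15*(-70) + 87 = -1050 + 87 = -963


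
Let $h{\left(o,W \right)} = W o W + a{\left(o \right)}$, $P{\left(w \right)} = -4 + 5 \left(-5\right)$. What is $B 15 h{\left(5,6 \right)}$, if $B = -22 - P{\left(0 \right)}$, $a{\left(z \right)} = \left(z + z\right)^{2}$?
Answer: $29400$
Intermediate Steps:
$P{\left(w \right)} = -29$ ($P{\left(w \right)} = -4 - 25 = -29$)
$a{\left(z \right)} = 4 z^{2}$ ($a{\left(z \right)} = \left(2 z\right)^{2} = 4 z^{2}$)
$h{\left(o,W \right)} = 4 o^{2} + o W^{2}$ ($h{\left(o,W \right)} = W o W + 4 o^{2} = o W^{2} + 4 o^{2} = 4 o^{2} + o W^{2}$)
$B = 7$ ($B = -22 - -29 = -22 + 29 = 7$)
$B 15 h{\left(5,6 \right)} = 7 \cdot 15 \cdot 5 \left(6^{2} + 4 \cdot 5\right) = 105 \cdot 5 \left(36 + 20\right) = 105 \cdot 5 \cdot 56 = 105 \cdot 280 = 29400$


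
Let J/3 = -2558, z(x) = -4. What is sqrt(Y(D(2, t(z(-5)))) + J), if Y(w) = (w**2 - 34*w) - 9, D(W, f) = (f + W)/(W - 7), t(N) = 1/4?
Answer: I*sqrt(3066999)/20 ≈ 87.564*I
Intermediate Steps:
t(N) = 1/4
J = -7674 (J = 3*(-2558) = -7674)
D(W, f) = (W + f)/(-7 + W)
Y(w) = -9 + w**2 - 34*w
sqrt(Y(D(2, t(z(-5)))) + J) = sqrt((-9 + ((2 + 1/4)/(-7 + 2))**2 - 34*(2 + 1/4)/(-7 + 2)) - 7674) = sqrt((-9 + ((9/4)/(-5))**2 - 34*9/((-5)*4)) - 7674) = sqrt((-9 + (-1/5*9/4)**2 - (-34)*9/(5*4)) - 7674) = sqrt((-9 + (-9/20)**2 - 34*(-9/20)) - 7674) = sqrt((-9 + 81/400 + 153/10) - 7674) = sqrt(2601/400 - 7674) = sqrt(-3066999/400) = I*sqrt(3066999)/20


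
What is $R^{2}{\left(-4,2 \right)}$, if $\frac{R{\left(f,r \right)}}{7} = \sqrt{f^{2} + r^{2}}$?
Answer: $980$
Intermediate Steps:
$R{\left(f,r \right)} = 7 \sqrt{f^{2} + r^{2}}$
$R^{2}{\left(-4,2 \right)} = \left(7 \sqrt{\left(-4\right)^{2} + 2^{2}}\right)^{2} = \left(7 \sqrt{16 + 4}\right)^{2} = \left(7 \sqrt{20}\right)^{2} = \left(7 \cdot 2 \sqrt{5}\right)^{2} = \left(14 \sqrt{5}\right)^{2} = 980$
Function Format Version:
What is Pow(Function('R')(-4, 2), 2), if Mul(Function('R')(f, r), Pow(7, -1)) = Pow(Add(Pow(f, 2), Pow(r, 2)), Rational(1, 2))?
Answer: 980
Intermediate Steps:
Function('R')(f, r) = Mul(7, Pow(Add(Pow(f, 2), Pow(r, 2)), Rational(1, 2)))
Pow(Function('R')(-4, 2), 2) = Pow(Mul(7, Pow(Add(Pow(-4, 2), Pow(2, 2)), Rational(1, 2))), 2) = Pow(Mul(7, Pow(Add(16, 4), Rational(1, 2))), 2) = Pow(Mul(7, Pow(20, Rational(1, 2))), 2) = Pow(Mul(7, Mul(2, Pow(5, Rational(1, 2)))), 2) = Pow(Mul(14, Pow(5, Rational(1, 2))), 2) = 980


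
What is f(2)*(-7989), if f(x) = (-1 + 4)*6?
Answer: -143802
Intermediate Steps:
f(x) = 18 (f(x) = 3*6 = 18)
f(2)*(-7989) = 18*(-7989) = -143802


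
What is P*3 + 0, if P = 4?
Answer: 12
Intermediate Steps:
P*3 + 0 = 4*3 + 0 = 12 + 0 = 12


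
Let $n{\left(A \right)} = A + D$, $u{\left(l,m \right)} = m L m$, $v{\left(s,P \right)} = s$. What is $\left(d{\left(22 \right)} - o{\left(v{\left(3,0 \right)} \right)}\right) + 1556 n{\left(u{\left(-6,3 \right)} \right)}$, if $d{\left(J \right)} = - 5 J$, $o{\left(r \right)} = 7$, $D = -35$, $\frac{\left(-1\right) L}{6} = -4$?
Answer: $281519$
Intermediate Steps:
$L = 24$ ($L = \left(-6\right) \left(-4\right) = 24$)
$u{\left(l,m \right)} = 24 m^{2}$ ($u{\left(l,m \right)} = m 24 m = 24 m m = 24 m^{2}$)
$n{\left(A \right)} = -35 + A$ ($n{\left(A \right)} = A - 35 = -35 + A$)
$\left(d{\left(22 \right)} - o{\left(v{\left(3,0 \right)} \right)}\right) + 1556 n{\left(u{\left(-6,3 \right)} \right)} = \left(\left(-5\right) 22 - 7\right) + 1556 \left(-35 + 24 \cdot 3^{2}\right) = \left(-110 - 7\right) + 1556 \left(-35 + 24 \cdot 9\right) = -117 + 1556 \left(-35 + 216\right) = -117 + 1556 \cdot 181 = -117 + 281636 = 281519$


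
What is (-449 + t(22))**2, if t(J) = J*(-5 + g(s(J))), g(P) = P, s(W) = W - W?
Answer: 312481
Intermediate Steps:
s(W) = 0
t(J) = -5*J (t(J) = J*(-5 + 0) = J*(-5) = -5*J)
(-449 + t(22))**2 = (-449 - 5*22)**2 = (-449 - 110)**2 = (-559)**2 = 312481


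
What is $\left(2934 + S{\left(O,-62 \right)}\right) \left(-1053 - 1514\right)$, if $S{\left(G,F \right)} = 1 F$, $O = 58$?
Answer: $-7372424$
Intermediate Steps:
$S{\left(G,F \right)} = F$
$\left(2934 + S{\left(O,-62 \right)}\right) \left(-1053 - 1514\right) = \left(2934 - 62\right) \left(-1053 - 1514\right) = 2872 \left(-2567\right) = -7372424$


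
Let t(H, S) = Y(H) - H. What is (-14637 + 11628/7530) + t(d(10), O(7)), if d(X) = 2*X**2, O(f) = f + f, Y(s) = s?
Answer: -18367497/1255 ≈ -14635.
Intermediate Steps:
O(f) = 2*f
t(H, S) = 0 (t(H, S) = H - H = 0)
(-14637 + 11628/7530) + t(d(10), O(7)) = (-14637 + 11628/7530) + 0 = (-14637 + 11628*(1/7530)) + 0 = (-14637 + 1938/1255) + 0 = -18367497/1255 + 0 = -18367497/1255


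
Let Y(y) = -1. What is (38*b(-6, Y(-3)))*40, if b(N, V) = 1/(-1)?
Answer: -1520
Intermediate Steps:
b(N, V) = -1
(38*b(-6, Y(-3)))*40 = (38*(-1))*40 = -38*40 = -1520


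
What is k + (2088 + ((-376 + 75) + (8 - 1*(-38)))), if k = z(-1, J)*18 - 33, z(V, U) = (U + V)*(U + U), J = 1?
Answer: 1800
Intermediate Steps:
z(V, U) = 2*U*(U + V) (z(V, U) = (U + V)*(2*U) = 2*U*(U + V))
k = -33 (k = (2*1*(1 - 1))*18 - 33 = (2*1*0)*18 - 33 = 0*18 - 33 = 0 - 33 = -33)
k + (2088 + ((-376 + 75) + (8 - 1*(-38)))) = -33 + (2088 + ((-376 + 75) + (8 - 1*(-38)))) = -33 + (2088 + (-301 + (8 + 38))) = -33 + (2088 + (-301 + 46)) = -33 + (2088 - 255) = -33 + 1833 = 1800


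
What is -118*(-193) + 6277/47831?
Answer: 1089309471/47831 ≈ 22774.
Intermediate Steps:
-118*(-193) + 6277/47831 = 22774 + 6277*(1/47831) = 22774 + 6277/47831 = 1089309471/47831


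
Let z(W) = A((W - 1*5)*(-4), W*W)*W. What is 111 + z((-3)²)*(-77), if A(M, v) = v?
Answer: -56022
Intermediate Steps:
z(W) = W³ (z(W) = (W*W)*W = W²*W = W³)
111 + z((-3)²)*(-77) = 111 + ((-3)²)³*(-77) = 111 + 9³*(-77) = 111 + 729*(-77) = 111 - 56133 = -56022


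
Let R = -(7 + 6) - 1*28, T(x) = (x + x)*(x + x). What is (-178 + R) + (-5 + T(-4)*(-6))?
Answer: -608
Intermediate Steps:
T(x) = 4*x**2 (T(x) = (2*x)*(2*x) = 4*x**2)
R = -41 (R = -1*13 - 28 = -13 - 28 = -41)
(-178 + R) + (-5 + T(-4)*(-6)) = (-178 - 41) + (-5 + (4*(-4)**2)*(-6)) = -219 + (-5 + (4*16)*(-6)) = -219 + (-5 + 64*(-6)) = -219 + (-5 - 384) = -219 - 389 = -608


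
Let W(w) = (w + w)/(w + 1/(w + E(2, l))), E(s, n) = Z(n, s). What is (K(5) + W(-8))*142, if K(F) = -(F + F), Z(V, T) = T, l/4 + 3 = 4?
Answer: -55948/49 ≈ -1141.8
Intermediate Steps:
l = 4 (l = -12 + 4*4 = -12 + 16 = 4)
E(s, n) = s
K(F) = -2*F
W(w) = 2*w/(w + 1/(2 + w)) (W(w) = (w + w)/(w + 1/(w + 2)) = (2*w)/(w + 1/(2 + w)) = 2*w/(w + 1/(2 + w)))
(K(5) + W(-8))*142 = (-2*5 + 2*(-8)*(2 - 8)/(1 + (-8)² + 2*(-8)))*142 = (-10 + 2*(-8)*(-6)/(1 + 64 - 16))*142 = (-10 + 2*(-8)*(-6)/49)*142 = (-10 + 2*(-8)*(1/49)*(-6))*142 = (-10 + 96/49)*142 = -394/49*142 = -55948/49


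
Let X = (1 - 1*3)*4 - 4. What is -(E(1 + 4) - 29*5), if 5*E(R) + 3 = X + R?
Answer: 147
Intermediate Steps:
X = -12 (X = (1 - 3)*4 - 4 = -2*4 - 4 = -8 - 4 = -12)
E(R) = -3 + R/5 (E(R) = -⅗ + (-12 + R)/5 = -⅗ + (-12/5 + R/5) = -3 + R/5)
-(E(1 + 4) - 29*5) = -((-3 + (1 + 4)/5) - 29*5) = -((-3 + (⅕)*5) - 145) = -((-3 + 1) - 145) = -(-2 - 145) = -1*(-147) = 147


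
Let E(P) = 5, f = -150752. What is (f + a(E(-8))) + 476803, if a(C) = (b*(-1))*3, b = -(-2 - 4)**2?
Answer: 326159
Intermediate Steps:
b = -36 (b = -1*(-6)**2 = -1*36 = -36)
a(C) = 108 (a(C) = -36*(-1)*3 = 36*3 = 108)
(f + a(E(-8))) + 476803 = (-150752 + 108) + 476803 = -150644 + 476803 = 326159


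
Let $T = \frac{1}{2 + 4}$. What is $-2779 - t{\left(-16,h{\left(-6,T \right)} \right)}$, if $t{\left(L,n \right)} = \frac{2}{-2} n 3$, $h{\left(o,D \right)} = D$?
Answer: $- \frac{5557}{2} \approx -2778.5$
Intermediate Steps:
$T = \frac{1}{6} \approx 0.16667$
$t{\left(L,n \right)} = - 3 n$ ($t{\left(L,n \right)} = 2 \left(- \frac{1}{2}\right) n 3 = - n 3 = - 3 n$)
$-2779 - t{\left(-16,h{\left(-6,T \right)} \right)} = -2779 - \left(-3\right) \frac{1}{6} = -2779 - - \frac{1}{2} = -2779 + \frac{1}{2} = - \frac{5557}{2}$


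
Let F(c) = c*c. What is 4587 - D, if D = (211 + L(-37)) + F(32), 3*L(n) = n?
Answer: 10093/3 ≈ 3364.3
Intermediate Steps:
L(n) = n/3
F(c) = c²
D = 3668/3 (D = (211 + (⅓)*(-37)) + 32² = (211 - 37/3) + 1024 = 596/3 + 1024 = 3668/3 ≈ 1222.7)
4587 - D = 4587 - 1*3668/3 = 4587 - 3668/3 = 10093/3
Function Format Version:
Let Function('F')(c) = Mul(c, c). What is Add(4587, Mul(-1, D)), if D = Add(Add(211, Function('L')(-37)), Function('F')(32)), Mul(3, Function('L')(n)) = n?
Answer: Rational(10093, 3) ≈ 3364.3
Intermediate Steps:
Function('L')(n) = Mul(Rational(1, 3), n)
Function('F')(c) = Pow(c, 2)
D = Rational(3668, 3) (D = Add(Add(211, Mul(Rational(1, 3), -37)), Pow(32, 2)) = Add(Add(211, Rational(-37, 3)), 1024) = Add(Rational(596, 3), 1024) = Rational(3668, 3) ≈ 1222.7)
Add(4587, Mul(-1, D)) = Add(4587, Mul(-1, Rational(3668, 3))) = Add(4587, Rational(-3668, 3)) = Rational(10093, 3)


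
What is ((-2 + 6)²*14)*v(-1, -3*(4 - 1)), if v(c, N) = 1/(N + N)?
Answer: -112/9 ≈ -12.444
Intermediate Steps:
v(c, N) = 1/(2*N)
((-2 + 6)²*14)*v(-1, -3*(4 - 1)) = ((-2 + 6)²*14)*(1/(2*((-3*(4 - 1))))) = (4²*14)*(1/(2*((-3*3)))) = (16*14)*((½)/(-9)) = 224*((½)*(-⅑)) = 224*(-1/18) = -112/9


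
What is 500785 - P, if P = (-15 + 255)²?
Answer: 443185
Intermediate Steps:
P = 57600 (P = 240² = 57600)
500785 - P = 500785 - 1*57600 = 500785 - 57600 = 443185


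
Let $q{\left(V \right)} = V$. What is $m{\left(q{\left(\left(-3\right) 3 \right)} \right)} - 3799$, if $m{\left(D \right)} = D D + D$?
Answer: $-3727$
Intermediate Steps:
$m{\left(D \right)} = D + D^{2}$ ($m{\left(D \right)} = D^{2} + D = D + D^{2}$)
$m{\left(q{\left(\left(-3\right) 3 \right)} \right)} - 3799 = \left(-3\right) 3 \left(1 - 9\right) - 3799 = - 9 \left(1 - 9\right) - 3799 = \left(-9\right) \left(-8\right) - 3799 = 72 - 3799 = -3727$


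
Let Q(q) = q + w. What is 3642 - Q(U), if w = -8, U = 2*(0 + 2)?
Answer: 3646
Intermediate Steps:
U = 4 (U = 2*2 = 4)
Q(q) = -8 + q (Q(q) = q - 8 = -8 + q)
3642 - Q(U) = 3642 - (-8 + 4) = 3642 - 1*(-4) = 3642 + 4 = 3646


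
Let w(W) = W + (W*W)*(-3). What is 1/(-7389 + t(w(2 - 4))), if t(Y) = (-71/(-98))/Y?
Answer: -1372/10137779 ≈ -0.00013534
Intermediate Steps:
w(W) = W - 3*W**2 (w(W) = W + W**2*(-3) = W - 3*W**2)
t(Y) = 71/(98*Y) (t(Y) = (-71*(-1/98))/Y = 71/(98*Y))
1/(-7389 + t(w(2 - 4))) = 1/(-7389 + 71/(98*(((2 - 4)*(1 - 3*(2 - 4)))))) = 1/(-7389 + 71/(98*((-2*(1 - 3*(-2)))))) = 1/(-7389 + 71/(98*((-2*(1 + 6))))) = 1/(-7389 + 71/(98*((-2*7)))) = 1/(-7389 + (71/98)/(-14)) = 1/(-7389 + (71/98)*(-1/14)) = 1/(-7389 - 71/1372) = 1/(-10137779/1372) = -1372/10137779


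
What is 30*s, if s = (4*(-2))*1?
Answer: -240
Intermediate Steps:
s = -8 (s = -8*1 = -8)
30*s = 30*(-8) = -240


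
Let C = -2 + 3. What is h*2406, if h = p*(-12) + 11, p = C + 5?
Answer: -146766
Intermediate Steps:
C = 1
p = 6 (p = 1 + 5 = 6)
h = -61 (h = 6*(-12) + 11 = -72 + 11 = -61)
h*2406 = -61*2406 = -146766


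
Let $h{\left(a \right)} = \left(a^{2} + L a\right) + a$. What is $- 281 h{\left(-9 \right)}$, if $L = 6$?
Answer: $-5058$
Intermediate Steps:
$h{\left(a \right)} = a^{2} + 7 a$ ($h{\left(a \right)} = \left(a^{2} + 6 a\right) + a = a^{2} + 7 a$)
$- 281 h{\left(-9 \right)} = - 281 \left(- 9 \left(7 - 9\right)\right) = - 281 \left(\left(-9\right) \left(-2\right)\right) = \left(-281\right) 18 = -5058$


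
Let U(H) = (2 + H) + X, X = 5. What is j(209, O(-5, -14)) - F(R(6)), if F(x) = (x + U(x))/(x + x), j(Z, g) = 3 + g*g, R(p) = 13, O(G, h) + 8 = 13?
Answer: 695/26 ≈ 26.731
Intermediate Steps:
O(G, h) = 5 (O(G, h) = -8 + 13 = 5)
U(H) = 7 + H (U(H) = (2 + H) + 5 = 7 + H)
j(Z, g) = 3 + g²
F(x) = (7 + 2*x)/(2*x) (F(x) = (x + (7 + x))/(x + x) = (7 + 2*x)/((2*x)) = (7 + 2*x)*(1/(2*x)) = (7 + 2*x)/(2*x))
j(209, O(-5, -14)) - F(R(6)) = (3 + 5²) - (7/2 + 13)/13 = (3 + 25) - 33/(13*2) = 28 - 1*33/26 = 28 - 33/26 = 695/26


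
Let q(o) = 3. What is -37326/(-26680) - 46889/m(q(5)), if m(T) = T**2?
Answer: -625331293/120060 ≈ -5208.5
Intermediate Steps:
-37326/(-26680) - 46889/m(q(5)) = -37326/(-26680) - 46889/(3**2) = -37326*(-1/26680) - 46889/9 = 18663/13340 - 46889*1/9 = 18663/13340 - 46889/9 = -625331293/120060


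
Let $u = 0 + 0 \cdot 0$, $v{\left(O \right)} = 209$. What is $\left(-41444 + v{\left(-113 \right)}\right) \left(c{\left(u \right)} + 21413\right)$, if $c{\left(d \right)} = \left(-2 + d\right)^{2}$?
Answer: $-883129995$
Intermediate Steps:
$u = 0$ ($u = 0 + 0 = 0$)
$\left(-41444 + v{\left(-113 \right)}\right) \left(c{\left(u \right)} + 21413\right) = \left(-41444 + 209\right) \left(\left(-2 + 0\right)^{2} + 21413\right) = - 41235 \left(\left(-2\right)^{2} + 21413\right) = - 41235 \left(4 + 21413\right) = \left(-41235\right) 21417 = -883129995$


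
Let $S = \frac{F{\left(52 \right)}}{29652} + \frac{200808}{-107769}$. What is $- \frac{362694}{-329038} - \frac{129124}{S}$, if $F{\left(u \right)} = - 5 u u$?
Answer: $\frac{1414289241585064680}{25402404343963} \approx 55675.0$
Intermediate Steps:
$F{\left(u \right)} = - 5 u^{2}$
$S = - \frac{617616308}{266297199}$ ($S = \frac{\left(-5\right) 52^{2}}{29652} + \frac{200808}{-107769} = \left(-5\right) 2704 \cdot \frac{1}{29652} + 200808 \left(- \frac{1}{107769}\right) = \left(-13520\right) \frac{1}{29652} - \frac{66936}{35923} = - \frac{3380}{7413} - \frac{66936}{35923} = - \frac{617616308}{266297199} \approx -2.3193$)
$- \frac{362694}{-329038} - \frac{129124}{S} = - \frac{362694}{-329038} - \frac{129124}{- \frac{617616308}{266297199}} = \left(-362694\right) \left(- \frac{1}{329038}\right) - - \frac{8596339880919}{154404077} = \frac{181347}{164519} + \frac{8596339880919}{154404077} = \frac{1414289241585064680}{25402404343963}$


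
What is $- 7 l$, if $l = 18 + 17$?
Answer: $-245$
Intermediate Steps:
$l = 35$
$- 7 l = \left(-7\right) 35 = -245$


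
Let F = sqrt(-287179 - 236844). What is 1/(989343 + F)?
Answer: 989343/978800095672 - I*sqrt(524023)/978800095672 ≈ 1.0108e-6 - 7.3957e-10*I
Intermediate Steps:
F = I*sqrt(524023) (F = sqrt(-524023) = I*sqrt(524023) ≈ 723.89*I)
1/(989343 + F) = 1/(989343 + I*sqrt(524023))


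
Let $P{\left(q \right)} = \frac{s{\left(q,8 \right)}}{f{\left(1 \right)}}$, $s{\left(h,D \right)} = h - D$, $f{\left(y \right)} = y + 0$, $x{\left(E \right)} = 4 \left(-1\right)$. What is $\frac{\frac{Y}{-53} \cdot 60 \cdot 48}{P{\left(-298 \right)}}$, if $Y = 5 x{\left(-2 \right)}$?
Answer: $- \frac{3200}{901} \approx -3.5516$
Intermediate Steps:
$x{\left(E \right)} = -4$
$f{\left(y \right)} = y$
$Y = -20$ ($Y = 5 \left(-4\right) = -20$)
$P{\left(q \right)} = -8 + q$ ($P{\left(q \right)} = \frac{q - 8}{1} = \left(q - 8\right) 1 = \left(-8 + q\right) 1 = -8 + q$)
$\frac{\frac{Y}{-53} \cdot 60 \cdot 48}{P{\left(-298 \right)}} = \frac{- \frac{20}{-53} \cdot 60 \cdot 48}{-8 - 298} = \frac{\left(-20\right) \left(- \frac{1}{53}\right) 60 \cdot 48}{-306} = \frac{20}{53} \cdot 60 \cdot 48 \left(- \frac{1}{306}\right) = \frac{1200}{53} \cdot 48 \left(- \frac{1}{306}\right) = \frac{57600}{53} \left(- \frac{1}{306}\right) = - \frac{3200}{901}$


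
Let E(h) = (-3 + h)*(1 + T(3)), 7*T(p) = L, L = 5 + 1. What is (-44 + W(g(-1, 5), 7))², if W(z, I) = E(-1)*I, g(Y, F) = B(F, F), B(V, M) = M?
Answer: 9216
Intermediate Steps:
L = 6
T(p) = 6/7 (T(p) = (⅐)*6 = 6/7)
E(h) = -39/7 + 13*h/7 (E(h) = (-3 + h)*(1 + 6/7) = (-3 + h)*(13/7) = -39/7 + 13*h/7)
g(Y, F) = F
W(z, I) = -52*I/7 (W(z, I) = (-39/7 + (13/7)*(-1))*I = (-39/7 - 13/7)*I = -52*I/7)
(-44 + W(g(-1, 5), 7))² = (-44 - 52/7*7)² = (-44 - 52)² = (-96)² = 9216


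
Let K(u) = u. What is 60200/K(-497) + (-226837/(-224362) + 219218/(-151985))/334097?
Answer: -97976306255941184441/808874147677551590 ≈ -121.13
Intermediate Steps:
60200/K(-497) + (-226837/(-224362) + 219218/(-151985))/334097 = 60200/(-497) + (-226837/(-224362) + 219218/(-151985))/334097 = 60200*(-1/497) + (-226837*(-1/224362) + 219218*(-1/151985))*(1/334097) = -8600/71 + (226837/224362 - 219218/151985)*(1/334097) = -8600/71 - 14708367471/34099658570*1/334097 = -8600/71 - 14708367471/11392593629261290 = -97976306255941184441/808874147677551590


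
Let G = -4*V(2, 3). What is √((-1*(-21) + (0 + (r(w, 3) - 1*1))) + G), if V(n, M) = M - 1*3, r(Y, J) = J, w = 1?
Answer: √23 ≈ 4.7958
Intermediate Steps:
V(n, M) = -3 + M (V(n, M) = M - 3 = -3 + M)
G = 0 (G = -4*(-3 + 3) = -4*0 = 0)
√((-1*(-21) + (0 + (r(w, 3) - 1*1))) + G) = √((-1*(-21) + (0 + (3 - 1*1))) + 0) = √((21 + (0 + (3 - 1))) + 0) = √((21 + (0 + 2)) + 0) = √((21 + 2) + 0) = √(23 + 0) = √23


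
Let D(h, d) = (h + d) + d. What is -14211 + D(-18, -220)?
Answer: -14669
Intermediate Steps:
D(h, d) = h + 2*d (D(h, d) = (d + h) + d = h + 2*d)
-14211 + D(-18, -220) = -14211 + (-18 + 2*(-220)) = -14211 + (-18 - 440) = -14211 - 458 = -14669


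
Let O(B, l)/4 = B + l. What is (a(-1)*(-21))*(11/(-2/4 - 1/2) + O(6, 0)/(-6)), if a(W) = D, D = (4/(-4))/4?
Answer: -315/4 ≈ -78.750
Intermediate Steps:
D = -¼ (D = (4*(-¼))*(¼) = -1*¼ = -¼ ≈ -0.25000)
a(W) = -¼
O(B, l) = 4*B + 4*l (O(B, l) = 4*(B + l) = 4*B + 4*l)
(a(-1)*(-21))*(11/(-2/4 - 1/2) + O(6, 0)/(-6)) = (-¼*(-21))*(11/(-2/4 - 1/2) + (4*6 + 4*0)/(-6)) = 21*(11/(-2*¼ - 1*½) + (24 + 0)*(-⅙))/4 = 21*(11/(-½ - ½) + 24*(-⅙))/4 = 21*(11/(-1) - 4)/4 = 21*(11*(-1) - 4)/4 = 21*(-11 - 4)/4 = (21/4)*(-15) = -315/4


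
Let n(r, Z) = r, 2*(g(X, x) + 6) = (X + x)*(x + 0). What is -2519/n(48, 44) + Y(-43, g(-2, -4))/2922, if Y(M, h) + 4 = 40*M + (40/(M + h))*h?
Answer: -15300695/288304 ≈ -53.071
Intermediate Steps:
g(X, x) = -6 + x*(X + x)/2 (g(X, x) = -6 + ((X + x)*(x + 0))/2 = -6 + ((X + x)*x)/2 = -6 + (x*(X + x))/2 = -6 + x*(X + x)/2)
Y(M, h) = -4 + 40*M + 40*h/(M + h) (Y(M, h) = -4 + (40*M + (40/(M + h))*h) = -4 + (40*M + 40*h/(M + h)) = -4 + 40*M + 40*h/(M + h))
-2519/n(48, 44) + Y(-43, g(-2, -4))/2922 = -2519/48 + (4*(-1*(-43) + 9*(-6 + (1/2)*(-4)**2 + (1/2)*(-2)*(-4)) + 10*(-43)**2 + 10*(-43)*(-6 + (1/2)*(-4)**2 + (1/2)*(-2)*(-4)))/(-43 + (-6 + (1/2)*(-4)**2 + (1/2)*(-2)*(-4))))/2922 = -2519*1/48 + (4*(43 + 9*(-6 + (1/2)*16 + 4) + 10*1849 + 10*(-43)*(-6 + (1/2)*16 + 4))/(-43 + (-6 + (1/2)*16 + 4)))*(1/2922) = -2519/48 + (4*(43 + 9*(-6 + 8 + 4) + 18490 + 10*(-43)*(-6 + 8 + 4))/(-43 + (-6 + 8 + 4)))*(1/2922) = -2519/48 + (4*(43 + 9*6 + 18490 + 10*(-43)*6)/(-43 + 6))*(1/2922) = -2519/48 + (4*(43 + 54 + 18490 - 2580)/(-37))*(1/2922) = -2519/48 + (4*(-1/37)*16007)*(1/2922) = -2519/48 - 64028/37*1/2922 = -2519/48 - 32014/54057 = -15300695/288304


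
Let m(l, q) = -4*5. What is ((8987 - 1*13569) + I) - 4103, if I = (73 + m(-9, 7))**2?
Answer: -5876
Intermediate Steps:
m(l, q) = -20
I = 2809 (I = (73 - 20)**2 = 53**2 = 2809)
((8987 - 1*13569) + I) - 4103 = ((8987 - 1*13569) + 2809) - 4103 = ((8987 - 13569) + 2809) - 4103 = (-4582 + 2809) - 4103 = -1773 - 4103 = -5876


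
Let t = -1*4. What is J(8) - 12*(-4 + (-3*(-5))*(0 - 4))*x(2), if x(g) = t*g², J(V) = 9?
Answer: -12279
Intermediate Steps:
t = -4
x(g) = -4*g²
J(8) - 12*(-4 + (-3*(-5))*(0 - 4))*x(2) = 9 - 12*(-4 + (-3*(-5))*(0 - 4))*(-4*2²) = 9 - 12*(-4 + 15*(-4))*(-4*4) = 9 - 12*(-4 - 60)*(-16) = 9 - 12*(-64)*(-16) = 9 - (-768)*(-16) = 9 - 1*12288 = 9 - 12288 = -12279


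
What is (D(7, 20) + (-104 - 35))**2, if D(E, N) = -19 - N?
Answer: 31684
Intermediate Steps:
(D(7, 20) + (-104 - 35))**2 = ((-19 - 1*20) + (-104 - 35))**2 = ((-19 - 20) - 139)**2 = (-39 - 139)**2 = (-178)**2 = 31684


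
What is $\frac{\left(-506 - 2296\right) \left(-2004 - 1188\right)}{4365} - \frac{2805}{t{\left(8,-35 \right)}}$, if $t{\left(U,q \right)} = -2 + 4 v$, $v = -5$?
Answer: $\frac{2111227}{970} \approx 2176.5$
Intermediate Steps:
$t{\left(U,q \right)} = -22$ ($t{\left(U,q \right)} = -2 + 4 \left(-5\right) = -2 - 20 = -22$)
$\frac{\left(-506 - 2296\right) \left(-2004 - 1188\right)}{4365} - \frac{2805}{t{\left(8,-35 \right)}} = \frac{\left(-506 - 2296\right) \left(-2004 - 1188\right)}{4365} - \frac{2805}{-22} = \left(-2802\right) \left(-3192\right) \frac{1}{4365} - - \frac{255}{2} = 8943984 \cdot \frac{1}{4365} + \frac{255}{2} = \frac{993776}{485} + \frac{255}{2} = \frac{2111227}{970}$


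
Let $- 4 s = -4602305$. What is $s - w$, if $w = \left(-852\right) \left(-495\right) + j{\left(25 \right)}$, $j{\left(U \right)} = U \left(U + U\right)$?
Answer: $\frac{2910345}{4} \approx 7.2759 \cdot 10^{5}$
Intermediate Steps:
$j{\left(U \right)} = 2 U^{2}$ ($j{\left(U \right)} = U 2 U = 2 U^{2}$)
$s = \frac{4602305}{4}$ ($s = \left(- \frac{1}{4}\right) \left(-4602305\right) = \frac{4602305}{4} \approx 1.1506 \cdot 10^{6}$)
$w = 422990$ ($w = \left(-852\right) \left(-495\right) + 2 \cdot 25^{2} = 421740 + 2 \cdot 625 = 421740 + 1250 = 422990$)
$s - w = \frac{4602305}{4} - 422990 = \frac{2910345}{4}$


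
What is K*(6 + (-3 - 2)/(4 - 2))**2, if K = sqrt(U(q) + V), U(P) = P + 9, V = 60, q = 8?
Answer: 49*sqrt(77)/4 ≈ 107.49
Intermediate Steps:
U(P) = 9 + P
K = sqrt(77) (K = sqrt((9 + 8) + 60) = sqrt(17 + 60) = sqrt(77) ≈ 8.7750)
K*(6 + (-3 - 2)/(4 - 2))**2 = sqrt(77)*(6 + (-3 - 2)/(4 - 2))**2 = sqrt(77)*(6 - 5/2)**2 = sqrt(77)*(7/2)**2 = sqrt(77)*(49/4) = 49*sqrt(77)/4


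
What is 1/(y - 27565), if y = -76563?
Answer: -1/104128 ≈ -9.6036e-6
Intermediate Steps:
1/(y - 27565) = 1/(-76563 - 27565) = 1/(-104128) = -1/104128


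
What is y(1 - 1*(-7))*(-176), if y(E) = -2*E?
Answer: 2816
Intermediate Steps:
y(1 - 1*(-7))*(-176) = -2*(1 - 1*(-7))*(-176) = -2*(1 + 7)*(-176) = -2*8*(-176) = -16*(-176) = 2816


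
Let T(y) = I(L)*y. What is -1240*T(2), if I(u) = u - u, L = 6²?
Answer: 0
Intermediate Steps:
L = 36
I(u) = 0
T(y) = 0 (T(y) = 0*y = 0)
-1240*T(2) = -1240*0 = 0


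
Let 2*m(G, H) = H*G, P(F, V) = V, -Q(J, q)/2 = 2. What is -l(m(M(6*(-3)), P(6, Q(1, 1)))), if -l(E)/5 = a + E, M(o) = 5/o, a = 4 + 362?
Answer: 16495/9 ≈ 1832.8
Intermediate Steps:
Q(J, q) = -4 (Q(J, q) = -2*2 = -4)
a = 366
m(G, H) = G*H/2 (m(G, H) = (H*G)/2 = (G*H)/2 = G*H/2)
l(E) = -1830 - 5*E (l(E) = -5*(366 + E) = -1830 - 5*E)
-l(m(M(6*(-3)), P(6, Q(1, 1)))) = -(-1830 - 5*5/((6*(-3)))*(-4)/2) = -(-1830 - 5*5/(-18)*(-4)/2) = -(-1830 - 5*5*(-1/18)*(-4)/2) = -(-1830 - 5*(-5)*(-4)/(2*18)) = -(-1830 - 5*5/9) = -(-1830 - 25/9) = -1*(-16495/9) = 16495/9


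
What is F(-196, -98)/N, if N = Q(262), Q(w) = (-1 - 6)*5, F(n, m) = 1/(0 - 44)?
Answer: 1/1540 ≈ 0.00064935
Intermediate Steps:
F(n, m) = -1/44 (F(n, m) = 1/(-44) = -1/44)
Q(w) = -35 (Q(w) = -7*5 = -35)
N = -35
F(-196, -98)/N = -1/44/(-35) = -1/44*(-1/35) = 1/1540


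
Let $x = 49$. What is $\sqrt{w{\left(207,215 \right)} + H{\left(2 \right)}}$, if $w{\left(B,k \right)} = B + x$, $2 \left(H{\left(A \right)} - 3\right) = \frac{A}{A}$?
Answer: $\frac{\sqrt{1038}}{2} \approx 16.109$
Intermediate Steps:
$H{\left(A \right)} = \frac{7}{2}$ ($H{\left(A \right)} = 3 + \frac{A \frac{1}{A}}{2} = 3 + \frac{1}{2} \cdot 1 = 3 + \frac{1}{2} = \frac{7}{2}$)
$w{\left(B,k \right)} = 49 + B$ ($w{\left(B,k \right)} = B + 49 = 49 + B$)
$\sqrt{w{\left(207,215 \right)} + H{\left(2 \right)}} = \sqrt{\left(49 + 207\right) + \frac{7}{2}} = \sqrt{256 + \frac{7}{2}} = \sqrt{\frac{519}{2}} = \frac{\sqrt{1038}}{2}$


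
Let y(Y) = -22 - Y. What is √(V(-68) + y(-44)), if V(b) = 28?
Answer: 5*√2 ≈ 7.0711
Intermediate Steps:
√(V(-68) + y(-44)) = √(28 + (-22 - 1*(-44))) = √(28 + (-22 + 44)) = √(28 + 22) = √50 = 5*√2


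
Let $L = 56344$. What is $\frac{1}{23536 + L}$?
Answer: $\frac{1}{79880} \approx 1.2519 \cdot 10^{-5}$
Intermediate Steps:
$\frac{1}{23536 + L} = \frac{1}{23536 + 56344} = \frac{1}{79880}$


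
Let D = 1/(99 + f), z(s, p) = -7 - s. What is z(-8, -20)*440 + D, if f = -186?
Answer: 38279/87 ≈ 439.99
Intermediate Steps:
D = -1/87 (D = 1/(99 - 186) = 1/(-87) = -1/87 ≈ -0.011494)
z(-8, -20)*440 + D = (-7 - 1*(-8))*440 - 1/87 = (-7 + 8)*440 - 1/87 = 1*440 - 1/87 = 440 - 1/87 = 38279/87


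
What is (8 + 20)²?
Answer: 784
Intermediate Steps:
(8 + 20)² = 28² = 784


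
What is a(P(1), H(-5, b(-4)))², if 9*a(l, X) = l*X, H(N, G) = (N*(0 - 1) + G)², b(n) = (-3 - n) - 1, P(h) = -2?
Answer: 2500/81 ≈ 30.864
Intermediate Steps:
b(n) = -4 - n
H(N, G) = (G - N)² (H(N, G) = (N*(-1) + G)² = (-N + G)² = (G - N)²)
a(l, X) = X*l/9 (a(l, X) = (l*X)/9 = (X*l)/9 = X*l/9)
a(P(1), H(-5, b(-4)))² = ((⅑)*((-4 - 1*(-4)) - 1*(-5))²*(-2))² = ((⅑)*((-4 + 4) + 5)²*(-2))² = ((⅑)*(0 + 5)²*(-2))² = ((⅑)*5²*(-2))² = ((⅑)*25*(-2))² = (-50/9)² = 2500/81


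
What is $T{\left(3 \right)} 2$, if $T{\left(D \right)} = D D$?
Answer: $18$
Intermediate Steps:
$T{\left(D \right)} = D^{2}$
$T{\left(3 \right)} 2 = 3^{2} \cdot 2 = 9 \cdot 2 = 18$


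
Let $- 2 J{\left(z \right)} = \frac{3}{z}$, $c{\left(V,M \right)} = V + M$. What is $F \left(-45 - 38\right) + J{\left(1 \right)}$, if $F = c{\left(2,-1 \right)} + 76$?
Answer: $- \frac{12785}{2} \approx -6392.5$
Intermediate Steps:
$c{\left(V,M \right)} = M + V$
$J{\left(z \right)} = - \frac{3}{2 z}$ ($J{\left(z \right)} = - \frac{3 \frac{1}{z}}{2} = - \frac{3}{2 z}$)
$F = 77$ ($F = \left(-1 + 2\right) + 76 = 1 + 76 = 77$)
$F \left(-45 - 38\right) + J{\left(1 \right)} = 77 \left(-45 - 38\right) - \frac{3}{2 \cdot 1} = 77 \left(-83\right) - \frac{3}{2} = -6391 - \frac{3}{2} = - \frac{12785}{2}$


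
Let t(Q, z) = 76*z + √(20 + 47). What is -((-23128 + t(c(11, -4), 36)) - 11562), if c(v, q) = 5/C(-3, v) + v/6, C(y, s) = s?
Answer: 31954 - √67 ≈ 31946.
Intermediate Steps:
c(v, q) = 5/v + v/6
t(Q, z) = √67 + 76*z (t(Q, z) = 76*z + √67 = √67 + 76*z)
-((-23128 + t(c(11, -4), 36)) - 11562) = -((-23128 + (√67 + 76*36)) - 11562) = -((-23128 + (√67 + 2736)) - 11562) = -((-23128 + (2736 + √67)) - 11562) = -((-20392 + √67) - 11562) = -(-31954 + √67) = 31954 - √67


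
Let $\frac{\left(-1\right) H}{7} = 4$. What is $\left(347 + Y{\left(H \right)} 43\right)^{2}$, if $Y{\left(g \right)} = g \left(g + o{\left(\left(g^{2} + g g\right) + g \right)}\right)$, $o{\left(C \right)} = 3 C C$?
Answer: $73379527869889189881$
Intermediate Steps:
$H = -28$ ($H = \left(-7\right) 4 = -28$)
$o{\left(C \right)} = 3 C^{2}$
$Y{\left(g \right)} = g \left(g + 3 \left(g + 2 g^{2}\right)^{2}\right)$ ($Y{\left(g \right)} = g \left(g + 3 \left(\left(g^{2} + g g\right) + g\right)^{2}\right) = g \left(g + 3 \left(\left(g^{2} + g^{2}\right) + g\right)^{2}\right) = g \left(g + 3 \left(2 g^{2} + g\right)^{2}\right) = g \left(g + 3 \left(g + 2 g^{2}\right)^{2}\right)$)
$\left(347 + Y{\left(H \right)} 43\right)^{2} = \left(347 + \left(-28\right)^{2} \left(1 + 3 \left(-28\right) \left(1 + 2 \left(-28\right)\right)^{2}\right) 43\right)^{2} = \left(347 + 784 \left(1 + 3 \left(-28\right) \left(1 - 56\right)^{2}\right) 43\right)^{2} = \left(347 + 784 \left(1 + 3 \left(-28\right) \left(-55\right)^{2}\right) 43\right)^{2} = \left(347 + 784 \left(1 + 3 \left(-28\right) 3025\right) 43\right)^{2} = \left(347 + 784 \left(1 - 254100\right) 43\right)^{2} = \left(347 + 784 \left(-254099\right) 43\right)^{2} = \left(347 - 8566185488\right)^{2} = \left(-8566185141\right)^{2} = 73379527869889189881$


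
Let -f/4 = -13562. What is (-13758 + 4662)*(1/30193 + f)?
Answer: -14898428132040/30193 ≈ -4.9344e+8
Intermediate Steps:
f = 54248 (f = -4*(-13562) = 54248)
(-13758 + 4662)*(1/30193 + f) = (-13758 + 4662)*(1/30193 + 54248) = -9096*(1/30193 + 54248) = -9096*1637909865/30193 = -14898428132040/30193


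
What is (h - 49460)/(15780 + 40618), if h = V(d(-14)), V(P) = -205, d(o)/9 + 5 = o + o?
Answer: -49665/56398 ≈ -0.88062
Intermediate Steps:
d(o) = -45 + 18*o (d(o) = -45 + 9*(o + o) = -45 + 9*(2*o) = -45 + 18*o)
h = -205
(h - 49460)/(15780 + 40618) = (-205 - 49460)/(15780 + 40618) = -49665/56398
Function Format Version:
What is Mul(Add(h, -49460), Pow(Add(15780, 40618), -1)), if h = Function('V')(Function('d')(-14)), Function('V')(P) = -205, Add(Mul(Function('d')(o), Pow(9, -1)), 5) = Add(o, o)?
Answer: Rational(-49665, 56398) ≈ -0.88062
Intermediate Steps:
Function('d')(o) = Add(-45, Mul(18, o)) (Function('d')(o) = Add(-45, Mul(9, Add(o, o))) = Add(-45, Mul(9, Mul(2, o))) = Add(-45, Mul(18, o)))
h = -205
Mul(Add(h, -49460), Pow(Add(15780, 40618), -1)) = Mul(Add(-205, -49460), Pow(Add(15780, 40618), -1)) = Mul(-49665, Pow(56398, -1)) = Mul(-49665, Rational(1, 56398)) = Rational(-49665, 56398)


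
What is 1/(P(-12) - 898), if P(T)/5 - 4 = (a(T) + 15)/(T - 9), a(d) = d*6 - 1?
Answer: -21/18148 ≈ -0.0011572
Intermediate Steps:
a(d) = -1 + 6*d (a(d) = 6*d - 1 = -1 + 6*d)
P(T) = 20 + 5*(14 + 6*T)/(-9 + T) (P(T) = 20 + 5*(((-1 + 6*T) + 15)/(T - 9)) = 20 + 5*((14 + 6*T)/(-9 + T)) = 20 + 5*(14 + 6*T)/(-9 + T))
1/(P(-12) - 898) = 1/(10*(-11 + 5*(-12))/(-9 - 12) - 898) = 1/(10*(-11 - 60)/(-21) - 898) = 1/(10*(-1/21)*(-71) - 898) = 1/(710/21 - 898) = 1/(-18148/21) = -21/18148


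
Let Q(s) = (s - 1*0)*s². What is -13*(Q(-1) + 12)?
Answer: -143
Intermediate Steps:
Q(s) = s³ (Q(s) = (s + 0)*s² = s*s² = s³)
-13*(Q(-1) + 12) = -13*((-1)³ + 12) = -13*(-1 + 12) = -13*11 = -143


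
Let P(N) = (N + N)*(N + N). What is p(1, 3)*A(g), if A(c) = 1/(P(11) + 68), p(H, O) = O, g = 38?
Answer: 1/184 ≈ 0.0054348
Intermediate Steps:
P(N) = 4*N**2 (P(N) = (2*N)*(2*N) = 4*N**2)
A(c) = 1/552 (A(c) = 1/(4*11**2 + 68) = 1/(4*121 + 68) = 1/(484 + 68) = 1/552)
p(1, 3)*A(g) = 3*(1/552) = 1/184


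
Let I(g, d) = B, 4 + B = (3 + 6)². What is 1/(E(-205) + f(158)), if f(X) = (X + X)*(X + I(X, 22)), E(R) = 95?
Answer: 1/74355 ≈ 1.3449e-5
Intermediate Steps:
B = 77 (B = -4 + (3 + 6)² = -4 + 9² = -4 + 81 = 77)
I(g, d) = 77
f(X) = 2*X*(77 + X) (f(X) = (X + X)*(X + 77) = (2*X)*(77 + X) = 2*X*(77 + X))
1/(E(-205) + f(158)) = 1/(95 + 2*158*(77 + 158)) = 1/(95 + 2*158*235) = 1/(95 + 74260) = 1/74355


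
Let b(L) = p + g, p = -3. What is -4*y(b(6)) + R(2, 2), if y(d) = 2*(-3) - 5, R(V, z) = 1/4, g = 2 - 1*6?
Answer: 177/4 ≈ 44.250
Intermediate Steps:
g = -4 (g = 2 - 6 = -4)
R(V, z) = ¼ (R(V, z) = 1*(¼) = ¼)
b(L) = -7 (b(L) = -3 - 4 = -7)
y(d) = -11 (y(d) = -6 - 5 = -11)
-4*y(b(6)) + R(2, 2) = -4*(-11) + ¼ = 44 + ¼ = 177/4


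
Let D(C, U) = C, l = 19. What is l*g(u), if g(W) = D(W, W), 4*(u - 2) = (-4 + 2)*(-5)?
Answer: 171/2 ≈ 85.500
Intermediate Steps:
u = 9/2 (u = 2 + ((-4 + 2)*(-5))/4 = 2 + (-2*(-5))/4 = 2 + (¼)*10 = 2 + 5/2 = 9/2 ≈ 4.5000)
g(W) = W
l*g(u) = 19*(9/2) = 171/2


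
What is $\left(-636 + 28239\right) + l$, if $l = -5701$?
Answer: $21902$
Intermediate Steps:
$\left(-636 + 28239\right) + l = \left(-636 + 28239\right) - 5701 = 27603 - 5701 = 21902$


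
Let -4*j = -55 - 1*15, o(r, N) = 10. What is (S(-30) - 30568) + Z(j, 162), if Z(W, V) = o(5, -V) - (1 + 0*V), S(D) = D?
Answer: -30589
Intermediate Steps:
j = 35/2 (j = -(-55 - 1*15)/4 = -(-55 - 15)/4 = -¼*(-70) = 35/2 ≈ 17.500)
Z(W, V) = 9 (Z(W, V) = 10 - (1 + 0*V) = 10 - (1 + 0) = 10 - 1*1 = 10 - 1 = 9)
(S(-30) - 30568) + Z(j, 162) = (-30 - 30568) + 9 = -30598 + 9 = -30589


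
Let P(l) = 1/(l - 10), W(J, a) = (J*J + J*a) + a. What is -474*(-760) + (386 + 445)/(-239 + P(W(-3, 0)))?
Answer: 28818923/80 ≈ 3.6024e+5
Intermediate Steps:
W(J, a) = a + J² + J*a (W(J, a) = (J² + J*a) + a = a + J² + J*a)
P(l) = 1/(-10 + l)
-474*(-760) + (386 + 445)/(-239 + P(W(-3, 0))) = -474*(-760) + (386 + 445)/(-239 + 1/(-10 + (0 + (-3)² - 3*0))) = 360240 + 831/(-239 + 1/(-10 + (0 + 9 + 0))) = 360240 + 831/(-239 + 1/(-10 + 9)) = 360240 + 831/(-239 + 1/(-1)) = 360240 + 831/(-239 - 1) = 360240 + 831/(-240) = 360240 + 831*(-1/240) = 360240 - 277/80 = 28818923/80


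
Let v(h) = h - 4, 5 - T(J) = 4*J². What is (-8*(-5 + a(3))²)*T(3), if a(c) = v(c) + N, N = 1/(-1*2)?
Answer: 10478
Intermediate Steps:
T(J) = 5 - 4*J²
v(h) = -4 + h
N = -½ (N = 1/(-2) = 1*(-½) = -½ ≈ -0.50000)
a(c) = -9/2 + c (a(c) = (-4 + c) - ½ = -9/2 + c)
(-8*(-5 + a(3))²)*T(3) = (-8*(-5 + (-9/2 + 3))²)*(5 - 4*3²) = (-8*(-5 - 3/2)²)*(5 - 4*9) = (-8*(-13/2)²)*(5 - 36) = -8*169/4*(-31) = -338*(-31) = 10478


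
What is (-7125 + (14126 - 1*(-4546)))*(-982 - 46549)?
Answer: -548840457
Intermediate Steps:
(-7125 + (14126 - 1*(-4546)))*(-982 - 46549) = (-7125 + (14126 + 4546))*(-47531) = (-7125 + 18672)*(-47531) = 11547*(-47531) = -548840457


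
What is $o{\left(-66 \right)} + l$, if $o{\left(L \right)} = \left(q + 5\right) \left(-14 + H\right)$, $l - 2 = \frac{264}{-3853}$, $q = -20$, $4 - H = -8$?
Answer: $\frac{123032}{3853} \approx 31.931$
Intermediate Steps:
$H = 12$ ($H = 4 - -8 = 4 + 8 = 12$)
$l = \frac{7442}{3853}$ ($l = 2 + \frac{264}{-3853} = 2 + 264 \left(- \frac{1}{3853}\right) = 2 - \frac{264}{3853} = \frac{7442}{3853} \approx 1.9315$)
$o{\left(L \right)} = 30$ ($o{\left(L \right)} = \left(-20 + 5\right) \left(-14 + 12\right) = \left(-15\right) \left(-2\right) = 30$)
$o{\left(-66 \right)} + l = 30 + \frac{7442}{3853} = \frac{123032}{3853}$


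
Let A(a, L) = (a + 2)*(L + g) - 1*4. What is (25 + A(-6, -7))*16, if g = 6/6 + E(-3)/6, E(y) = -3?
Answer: 752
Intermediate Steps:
g = ½ (g = 6/6 - 3/6 = 6*(⅙) - 3*⅙ = 1 - ½ = ½ ≈ 0.50000)
A(a, L) = -4 + (½ + L)*(2 + a) (A(a, L) = (a + 2)*(L + ½) - 1*4 = (2 + a)*(½ + L) - 4 = (½ + L)*(2 + a) - 4 = -4 + (½ + L)*(2 + a))
(25 + A(-6, -7))*16 = (25 + (-3 + (½)*(-6) + 2*(-7) - 7*(-6)))*16 = (25 + (-3 - 3 - 14 + 42))*16 = (25 + 22)*16 = 47*16 = 752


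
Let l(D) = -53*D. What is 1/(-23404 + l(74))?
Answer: -1/27326 ≈ -3.6595e-5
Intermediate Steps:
1/(-23404 + l(74)) = 1/(-23404 - 53*74) = 1/(-23404 - 3922) = 1/(-27326) = -1/27326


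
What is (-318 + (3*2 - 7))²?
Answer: 101761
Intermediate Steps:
(-318 + (3*2 - 7))² = (-318 + (6 - 7))² = (-318 - 1)² = (-319)² = 101761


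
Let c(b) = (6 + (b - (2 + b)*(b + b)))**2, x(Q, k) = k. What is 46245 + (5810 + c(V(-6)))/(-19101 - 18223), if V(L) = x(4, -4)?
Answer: 123288741/2666 ≈ 46245.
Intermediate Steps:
V(L) = -4
c(b) = (6 + b - 2*b*(2 + b))**2 (c(b) = (6 + (b - (2 + b)*2*b))**2 = (6 + (b - 2*b*(2 + b)))**2 = (6 + b - 2*b*(2 + b))**2)
46245 + (5810 + c(V(-6)))/(-19101 - 18223) = 46245 + (5810 + (-6 + 2*(-4)**2 + 3*(-4))**2)/(-19101 - 18223) = 46245 + (5810 + (-6 + 2*16 - 12)**2)/(-37324) = 46245 + (5810 + (-6 + 32 - 12)**2)*(-1/37324) = 46245 + (5810 + 14**2)*(-1/37324) = 46245 + (5810 + 196)*(-1/37324) = 46245 + 6006*(-1/37324) = 46245 - 429/2666 = 123288741/2666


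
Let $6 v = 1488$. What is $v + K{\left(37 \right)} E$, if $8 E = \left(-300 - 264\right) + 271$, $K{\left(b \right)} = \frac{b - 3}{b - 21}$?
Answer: $\frac{10891}{64} \approx 170.17$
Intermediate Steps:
$K{\left(b \right)} = \frac{-3 + b}{-21 + b}$
$v = 248$ ($v = \frac{1}{6} \cdot 1488 = 248$)
$E = - \frac{293}{8}$ ($E = \frac{\left(-300 - 264\right) + 271}{8} = \frac{-564 + 271}{8} = \frac{1}{8} \left(-293\right) = - \frac{293}{8} \approx -36.625$)
$v + K{\left(37 \right)} E = 248 + \frac{-3 + 37}{-21 + 37} \left(- \frac{293}{8}\right) = 248 + \frac{1}{16} \cdot 34 \left(- \frac{293}{8}\right) = 248 + \frac{17}{8} \left(- \frac{293}{8}\right) = 248 - \frac{4981}{64} = \frac{10891}{64}$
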